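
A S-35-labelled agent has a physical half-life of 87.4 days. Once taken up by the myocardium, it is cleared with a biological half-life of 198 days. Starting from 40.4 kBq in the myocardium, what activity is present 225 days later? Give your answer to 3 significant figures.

3.09 kBq

1/t_eff = 1/t_phys + 1/t_biol = 1/87.4 + 1/198 = 0.016492 per day.
t_eff = 87.4 × 198 / (87.4 + 198) ≈ 60.635 days.
Remaining = 40.4 × (1/2)^(225/60.635) = 40.4 × (1/2)^3.7107 ≈ 3.0856 kBq.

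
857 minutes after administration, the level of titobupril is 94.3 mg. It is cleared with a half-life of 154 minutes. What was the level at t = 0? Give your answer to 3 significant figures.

4460 mg

Number of half-lives elapsed: n = 857/154 ≈ 5.5649.
A₀ = A × 2^n = 94.3 × 2^5.5649 = 94.3 × 47.338 ≈ 4464 mg.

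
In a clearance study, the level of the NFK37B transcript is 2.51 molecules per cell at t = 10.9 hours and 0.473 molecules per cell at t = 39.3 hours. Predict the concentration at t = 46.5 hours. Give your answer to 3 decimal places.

Over Δt = 39.3 − 10.9 = 28.4 hours, the level fell by a factor of 2.51/0.473 ≈ 5.3066.
n = log₂(5.3066) ≈ 2.4078 half-lives, so t½ = 28.4/2.4078 ≈ 11.795 hours.
From t = 39.3 to t = 46.5: 0.473 × (1/2)^((46.5−39.3)/11.795) ≈ 0.30982 molecules per cell.

0.310 molecules per cell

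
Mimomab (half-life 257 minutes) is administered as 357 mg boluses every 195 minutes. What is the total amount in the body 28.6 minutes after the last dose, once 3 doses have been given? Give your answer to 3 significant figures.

The 3 doses were given 418.6, 223.6, 28.6 minutes ago.
Total = 357·(1/2)^(418.6/257) + 357·(1/2)^(223.6/257) + 357·(1/2)^(28.6/257)
      = 115.44 + 195.33 + 330.5 ≈ 641.26 mg.

641 mg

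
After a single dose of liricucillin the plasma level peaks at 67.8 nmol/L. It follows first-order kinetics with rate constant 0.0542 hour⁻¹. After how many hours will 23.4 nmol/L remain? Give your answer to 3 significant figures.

t½ = ln 2 / k = 0.69315 / 0.0542 ≈ 12.789 hours.
Fraction remaining = 23.4/67.8 ≈ 0.34513.
n = log₂(67.8/23.4) = ln(2.8974)/ln 2 ≈ 1.5348 half-lives.
t = n × t½ = 1.5348 × 12.789 ≈ 19.628 hours.

19.6 hours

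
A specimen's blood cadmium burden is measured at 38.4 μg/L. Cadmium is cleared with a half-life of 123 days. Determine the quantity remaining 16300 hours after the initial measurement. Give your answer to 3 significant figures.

Convert the elapsed time: 16300 hours = 679.167 days.
Number of half-lives: n = 679.167/123 ≈ 5.5217.
Remaining = 38.4 × (1/2)^5.5217 = 38.4 × 0.021768 ≈ 0.83587 μg/L.

0.836 μg/L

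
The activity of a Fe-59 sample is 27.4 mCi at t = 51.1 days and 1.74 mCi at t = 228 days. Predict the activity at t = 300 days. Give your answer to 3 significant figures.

0.567 mCi

Over Δt = 228 − 51.1 = 176.9 days, the level fell by a factor of 27.4/1.74 ≈ 15.747.
n = log₂(15.747) ≈ 3.977 half-lives, so t½ = 176.9/3.977 ≈ 44.481 days.
From t = 228 to t = 300: 1.74 × (1/2)^((300−228)/44.481) ≈ 0.5666 mCi.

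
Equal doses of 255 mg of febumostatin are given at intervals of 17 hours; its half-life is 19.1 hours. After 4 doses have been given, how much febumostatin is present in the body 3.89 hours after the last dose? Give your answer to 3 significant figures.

440 mg

The 4 doses were given 54.89, 37.89, 20.89, 3.89 hours ago.
Total = 255·(1/2)^(54.89/19.1) + 255·(1/2)^(37.89/19.1) + 255·(1/2)^(20.89/19.1) + 255·(1/2)^(3.89/19.1)
      = 34.788 + 64.471 + 119.48 + 221.43 ≈ 440.17 mg.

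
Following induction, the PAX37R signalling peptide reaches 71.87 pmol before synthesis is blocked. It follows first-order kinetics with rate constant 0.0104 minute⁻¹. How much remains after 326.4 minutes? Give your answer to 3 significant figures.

t½ = ln 2 / λ = 0.69315 / 0.0104 ≈ 66.649 minutes.
Number of half-lives: n = 326.4/66.649 ≈ 4.8973.
Remaining = 71.87 × (1/2)^4.8973 = 71.87 × 0.033555 ≈ 2.4116 pmol.

2.41 pmol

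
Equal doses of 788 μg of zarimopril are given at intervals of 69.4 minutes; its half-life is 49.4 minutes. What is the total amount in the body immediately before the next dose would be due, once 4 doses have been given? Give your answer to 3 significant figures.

The 4 doses were given 277.6, 208.2, 138.8, 69.4 minutes ago.
Total = 788·(1/2)^(277.6/49.4) + 788·(1/2)^(208.2/49.4) + 788·(1/2)^(138.8/49.4) + 788·(1/2)^(69.4/49.4)
      = 16.029 + 42.444 + 112.39 + 297.59 ≈ 468.45 μg.

468 μg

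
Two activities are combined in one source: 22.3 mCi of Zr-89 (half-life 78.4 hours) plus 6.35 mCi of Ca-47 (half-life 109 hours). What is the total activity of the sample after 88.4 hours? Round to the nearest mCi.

14 mCi

Zr-89: 22.3 × (1/2)^(88.4/78.4) = 22.3 × (1/2)^1.1276 ≈ 10.207 mCi.
Ca-47: 6.35 × (1/2)^(88.4/109) = 6.35 × (1/2)^0.81101 ≈ 3.6194 mCi.
Total = 10.207 + 3.6194 ≈ 13.826 mCi.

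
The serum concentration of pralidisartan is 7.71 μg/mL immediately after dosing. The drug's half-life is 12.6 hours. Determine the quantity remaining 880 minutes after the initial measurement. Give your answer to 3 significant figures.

3.44 μg/mL

Convert the elapsed time: 880 minutes = 14.6667 hours.
Number of half-lives: n = 14.6667/12.6 ≈ 1.164.
Remaining = 7.71 × (1/2)^1.164 = 7.71 × 0.44627 ≈ 3.4407 μg/mL.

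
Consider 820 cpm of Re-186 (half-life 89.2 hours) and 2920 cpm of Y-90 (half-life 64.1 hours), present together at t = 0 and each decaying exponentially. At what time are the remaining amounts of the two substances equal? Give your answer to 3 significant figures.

Set 820·(1/2)^(t/89.2) = 2920·(1/2)^(t/64.1).
Taking log₂: log₂(820/2920) = t·(1/89.2 − 1/64.1).
log₂(0.28082) = -1.8323; 1/89.2 − 1/64.1 = -0.0043899.
t = -1.8323 / -0.0043899 ≈ 417.39 hours.

417 hours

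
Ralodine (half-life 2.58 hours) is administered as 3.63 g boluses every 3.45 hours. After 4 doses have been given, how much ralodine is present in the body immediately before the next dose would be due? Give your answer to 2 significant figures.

The 4 doses were given 13.8, 10.35, 6.9, 3.45 hours ago.
Total = 3.63·(1/2)^(13.8/2.58) + 3.63·(1/2)^(10.35/2.58) + 3.63·(1/2)^(6.9/2.58) + 3.63·(1/2)^(3.45/2.58)
      = 0.089073 + 0.22505 + 0.56863 + 1.4367 ≈ 2.3195 g.

2.3 g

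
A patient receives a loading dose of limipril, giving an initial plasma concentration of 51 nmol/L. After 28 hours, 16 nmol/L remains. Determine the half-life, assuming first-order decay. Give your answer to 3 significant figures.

A/A₀ = 16/51 ≈ 0.31373.
n = log₂(3.1875) ≈ 1.6724 half-lives elapsed in 28 hours.
t½ = 28/1.6724 ≈ 16.742 hours.

16.7 hours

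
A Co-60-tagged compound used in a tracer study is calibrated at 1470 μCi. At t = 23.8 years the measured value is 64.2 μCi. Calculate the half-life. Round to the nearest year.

5 years

A/A₀ = 64.2/1470 ≈ 0.043673.
n = log₂(22.897) ≈ 4.5171 half-lives elapsed in 23.8 years.
t½ = 23.8/4.5171 ≈ 5.2689 years.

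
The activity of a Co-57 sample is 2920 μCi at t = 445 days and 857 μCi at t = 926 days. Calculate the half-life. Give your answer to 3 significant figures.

Over Δt = 926 − 445 = 481 days, the level fell by a factor of 2920/857 ≈ 3.4072.
n = log₂(3.4072) ≈ 1.7686 half-lives, so t½ = 481/1.7686 ≈ 271.97 days.

272 days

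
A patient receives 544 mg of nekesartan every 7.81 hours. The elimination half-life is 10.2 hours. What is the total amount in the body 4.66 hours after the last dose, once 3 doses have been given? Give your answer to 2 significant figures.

The 3 doses were given 20.28, 12.47, 4.66 hours ago.
Total = 544·(1/2)^(20.28/10.2) + 544·(1/2)^(12.47/10.2) + 544·(1/2)^(4.66/10.2)
      = 137.11 + 233.12 + 396.34 ≈ 766.57 mg.

770 mg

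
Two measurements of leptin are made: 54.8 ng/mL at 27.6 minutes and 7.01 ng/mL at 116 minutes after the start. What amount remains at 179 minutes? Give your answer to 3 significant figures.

Over Δt = 116 − 27.6 = 88.4 minutes, the level fell by a factor of 54.8/7.01 ≈ 7.8174.
n = log₂(7.8174) ≈ 2.9667 half-lives, so t½ = 88.4/2.9667 ≈ 29.798 minutes.
From t = 116 to t = 179: 7.01 × (1/2)^((179−116)/29.798) ≈ 1.619 ng/mL.

1.62 ng/mL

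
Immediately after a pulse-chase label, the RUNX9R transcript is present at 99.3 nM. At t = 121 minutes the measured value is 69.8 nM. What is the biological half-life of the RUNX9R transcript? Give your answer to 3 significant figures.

A/A₀ = 69.8/99.3 ≈ 0.70292.
n = log₂(1.4226) ≈ 0.50857 half-lives elapsed in 121 minutes.
t½ = 121/0.50857 ≈ 237.92 minutes.

238 minutes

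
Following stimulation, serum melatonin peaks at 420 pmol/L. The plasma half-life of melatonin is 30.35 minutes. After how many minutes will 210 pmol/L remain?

30.35 minutes

210/420 = 1/2, so 1 half-life has elapsed.
t = 1 × 30.35 = 30.35 minutes.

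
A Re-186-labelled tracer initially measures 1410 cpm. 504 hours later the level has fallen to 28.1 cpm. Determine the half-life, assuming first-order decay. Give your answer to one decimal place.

A/A₀ = 28.1/1410 ≈ 0.019929.
n = log₂(50.178) ≈ 5.649 half-lives elapsed in 504 hours.
t½ = 504/5.649 ≈ 89.22 hours.

89.2 hours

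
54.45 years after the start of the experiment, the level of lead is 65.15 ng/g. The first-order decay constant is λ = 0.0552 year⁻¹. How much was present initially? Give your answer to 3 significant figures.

t½ = ln 2 / λ = 0.69315 / 0.0552 ≈ 12.557 years.
Number of half-lives elapsed: n = 54.45/12.557 ≈ 4.3362.
A₀ = A × 2^n = 65.15 × 2^4.3362 = 65.15 × 20.199 ≈ 1316 ng/g.

1320 ng/g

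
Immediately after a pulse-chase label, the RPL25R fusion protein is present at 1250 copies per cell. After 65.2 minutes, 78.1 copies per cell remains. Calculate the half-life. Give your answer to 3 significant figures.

16.3 minutes

A/A₀ = 78.1/1250 ≈ 0.06248.
n = log₂(16.005) ≈ 4.0005 half-lives elapsed in 65.2 minutes.
t½ = 65.2/4.0005 ≈ 16.298 minutes.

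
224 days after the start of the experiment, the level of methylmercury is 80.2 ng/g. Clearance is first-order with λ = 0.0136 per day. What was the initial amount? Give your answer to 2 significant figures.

1700 ng/g

t½ = ln 2 / λ = 0.69315 / 0.0136 ≈ 50.967 days.
Number of half-lives elapsed: n = 224/50.967 ≈ 4.395.
A₀ = A × 2^n = 80.2 × 2^4.395 = 80.2 × 21.039 ≈ 1687.4 ng/g.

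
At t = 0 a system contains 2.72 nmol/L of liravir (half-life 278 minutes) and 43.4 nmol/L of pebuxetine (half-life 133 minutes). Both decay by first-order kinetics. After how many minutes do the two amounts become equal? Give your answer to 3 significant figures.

1020 minutes

Set 2.72·(1/2)^(t/278) = 43.4·(1/2)^(t/133).
Taking log₂: log₂(2.72/43.4) = t·(1/278 − 1/133).
log₂(0.062673) = -3.996; 1/278 − 1/133 = -0.0039217.
t = -3.996 / -0.0039217 ≈ 1019 minutes.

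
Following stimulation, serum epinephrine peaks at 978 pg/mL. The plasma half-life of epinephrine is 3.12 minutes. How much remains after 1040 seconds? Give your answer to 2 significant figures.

21 pg/mL

Convert the elapsed time: 1040 seconds = 17.3333 minutes.
Number of half-lives: n = 17.3333/3.12 ≈ 5.5556.
Remaining = 978 × (1/2)^5.5556 = 978 × 0.021262 ≈ 20.795 pg/mL.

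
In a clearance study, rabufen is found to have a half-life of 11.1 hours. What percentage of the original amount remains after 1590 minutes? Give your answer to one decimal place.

19.1%

1590 minutes = 26.5 hours.
n = 26.5/11.1 ≈ 2.3874 half-lives.
Fraction remaining = (1/2)^2.3874 ≈ 0.19113, i.e. 19.113%.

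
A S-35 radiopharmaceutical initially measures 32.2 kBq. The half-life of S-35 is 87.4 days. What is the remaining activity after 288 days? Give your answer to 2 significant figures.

Number of half-lives: n = 288/87.4 ≈ 3.2952.
Remaining = 32.2 × (1/2)^3.2952 = 32.2 × 0.10187 ≈ 3.2802 kBq.

3.3 kBq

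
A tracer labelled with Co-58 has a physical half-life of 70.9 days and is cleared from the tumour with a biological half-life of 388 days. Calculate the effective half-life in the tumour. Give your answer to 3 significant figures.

59.9 days

1/t_eff = 1/t_phys + 1/t_biol = 1/70.9 + 1/388 = 0.016682 per day.
t_eff = 70.9 × 388 / (70.9 + 388) ≈ 59.946 days.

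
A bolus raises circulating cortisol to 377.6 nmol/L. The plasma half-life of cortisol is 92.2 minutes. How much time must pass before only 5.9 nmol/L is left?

5.9/377.6 = 1/64, so 6 half-lives have elapsed.
t = 6 × 92.2 = 553.2 minutes.

553.2 minutes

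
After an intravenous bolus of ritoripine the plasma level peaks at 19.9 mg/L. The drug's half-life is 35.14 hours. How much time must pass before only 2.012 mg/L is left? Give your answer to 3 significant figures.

Fraction remaining = 2.012/19.9 ≈ 0.10111.
n = log₂(19.9/2.012) = ln(9.8907)/ln 2 ≈ 3.3061 half-lives.
t = n × t½ = 3.3061 × 35.14 ≈ 116.18 hours.

116 hours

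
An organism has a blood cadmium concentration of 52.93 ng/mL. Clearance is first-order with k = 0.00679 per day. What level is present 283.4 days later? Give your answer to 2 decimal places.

t½ = ln 2 / k = 0.69315 / 0.00679 ≈ 102.08 days.
Number of half-lives: n = 283.4/102.08 ≈ 2.7762.
Remaining = 52.93 × (1/2)^2.7762 = 52.93 × 0.14598 ≈ 7.7267 ng/mL.

7.73 ng/mL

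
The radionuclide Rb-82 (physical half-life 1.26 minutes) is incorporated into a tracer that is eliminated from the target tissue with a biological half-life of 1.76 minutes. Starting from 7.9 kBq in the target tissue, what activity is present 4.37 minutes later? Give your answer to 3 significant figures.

0.128 kBq

1/t_eff = 1/t_phys + 1/t_biol = 1/1.26 + 1/1.76 = 1.3618 per minute.
t_eff = 1.26 × 1.76 / (1.26 + 1.76) ≈ 0.7343 minutes.
Remaining = 7.9 × (1/2)^(4.37/0.7343) = 7.9 × (1/2)^5.9512 ≈ 0.12768 kBq.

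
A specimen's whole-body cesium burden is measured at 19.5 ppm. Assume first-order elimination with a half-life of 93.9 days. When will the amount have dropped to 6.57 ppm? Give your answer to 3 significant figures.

147 days

Fraction remaining = 6.57/19.5 ≈ 0.33692.
n = log₂(19.5/6.57) = ln(2.968)/ln 2 ≈ 1.5695 half-lives.
t = n × t½ = 1.5695 × 93.9 ≈ 147.38 days.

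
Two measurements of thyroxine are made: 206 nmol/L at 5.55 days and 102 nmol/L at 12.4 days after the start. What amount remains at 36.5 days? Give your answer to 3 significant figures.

8.60 nmol/L

Over Δt = 12.4 − 5.55 = 6.85 days, the level fell by a factor of 206/102 ≈ 2.0196.
n = log₂(2.0196) ≈ 1.0141 half-lives, so t½ = 6.85/1.0141 ≈ 6.7549 days.
From t = 12.4 to t = 36.5: 102 × (1/2)^((36.5−12.4)/6.7549) ≈ 8.6019 nmol/L.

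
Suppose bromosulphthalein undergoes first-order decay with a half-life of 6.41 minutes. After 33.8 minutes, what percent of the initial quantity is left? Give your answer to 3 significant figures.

2.59%

n = 33.8/6.41 ≈ 5.273 half-lives.
Fraction remaining = (1/2)^5.273 ≈ 0.025862, i.e. 2.5862%.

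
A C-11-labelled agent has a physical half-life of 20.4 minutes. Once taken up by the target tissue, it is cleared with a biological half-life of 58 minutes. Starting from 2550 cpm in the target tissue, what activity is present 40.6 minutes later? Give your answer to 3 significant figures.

1/t_eff = 1/t_phys + 1/t_biol = 1/20.4 + 1/58 = 0.066261 per minute.
t_eff = 20.4 × 58 / (20.4 + 58) ≈ 15.092 minutes.
Remaining = 2550 × (1/2)^(40.6/15.092) = 2550 × (1/2)^2.6902 ≈ 395.1 cpm.

395 cpm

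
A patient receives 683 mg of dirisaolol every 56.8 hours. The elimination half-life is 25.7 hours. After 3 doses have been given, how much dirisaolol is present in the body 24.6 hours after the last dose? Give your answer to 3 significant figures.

The 3 doses were given 138.2, 81.4, 24.6 hours ago.
Total = 683·(1/2)^(138.2/25.7) + 683·(1/2)^(81.4/25.7) + 683·(1/2)^(24.6/25.7)
      = 16.431 + 76.026 + 351.78 ≈ 444.24 mg.

444 mg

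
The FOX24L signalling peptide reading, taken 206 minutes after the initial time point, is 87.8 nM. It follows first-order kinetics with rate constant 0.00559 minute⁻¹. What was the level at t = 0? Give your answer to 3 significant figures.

278 nM

t½ = ln 2 / k = 0.69315 / 0.00559 ≈ 124 minutes.
Number of half-lives elapsed: n = 206/124 ≈ 1.6613.
A₀ = A × 2^n = 87.8 × 2^1.6613 = 87.8 × 3.1631 ≈ 277.72 nM.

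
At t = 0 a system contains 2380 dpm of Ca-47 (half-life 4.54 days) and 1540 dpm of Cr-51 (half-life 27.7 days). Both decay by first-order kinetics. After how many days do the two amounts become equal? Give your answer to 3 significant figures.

Set 2380·(1/2)^(t/4.54) = 1540·(1/2)^(t/27.7).
Taking log₂: log₂(2380/1540) = t·(1/4.54 − 1/27.7).
log₂(1.5455) = 0.62803; 1/4.54 − 1/27.7 = 0.18416.
t = 0.62803 / 0.18416 ≈ 3.4102 days.

3.41 days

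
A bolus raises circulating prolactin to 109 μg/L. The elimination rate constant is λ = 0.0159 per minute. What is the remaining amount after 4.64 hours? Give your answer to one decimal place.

1.3 μg/L

t½ = ln 2 / λ = 0.69315 / 0.0159 ≈ 43.594 minutes.
Convert the elapsed time: 4.64 hours = 278.4 minutes.
Number of half-lives: n = 278.4/43.594 ≈ 6.3862.
Remaining = 109 × (1/2)^6.3862 = 109 × 0.011956 ≈ 1.3032 μg/L.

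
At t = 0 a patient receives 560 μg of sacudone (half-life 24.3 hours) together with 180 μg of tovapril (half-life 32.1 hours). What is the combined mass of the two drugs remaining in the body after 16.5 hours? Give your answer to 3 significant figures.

sacudone: 560 × (1/2)^(16.5/24.3) = 560 × (1/2)^0.67901 ≈ 349.77 μg.
tovapril: 180 × (1/2)^(16.5/32.1) = 180 × (1/2)^0.51402 ≈ 126.05 μg.
Total = 349.77 + 126.05 ≈ 475.82 μg.

476 μg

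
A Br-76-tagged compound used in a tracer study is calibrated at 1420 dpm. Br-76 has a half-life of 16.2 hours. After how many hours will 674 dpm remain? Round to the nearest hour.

Fraction remaining = 674/1420 ≈ 0.47465.
n = log₂(1420/674) = ln(2.1068)/ln 2 ≈ 1.0751 half-lives.
t = n × t½ = 1.0751 × 16.2 ≈ 17.416 hours.

17 hours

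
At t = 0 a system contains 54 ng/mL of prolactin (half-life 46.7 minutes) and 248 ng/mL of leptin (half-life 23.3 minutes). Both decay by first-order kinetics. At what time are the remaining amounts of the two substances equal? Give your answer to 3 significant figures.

Set 54·(1/2)^(t/46.7) = 248·(1/2)^(t/23.3).
Taking log₂: log₂(54/248) = t·(1/46.7 − 1/23.3).
log₂(0.21774) = -2.1993; 1/46.7 − 1/23.3 = -0.021505.
t = -2.1993 / -0.021505 ≈ 102.27 minutes.

102 minutes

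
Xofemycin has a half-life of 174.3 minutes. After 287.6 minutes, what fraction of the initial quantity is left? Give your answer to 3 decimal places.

n = 287.6/174.3 ≈ 1.65 half-lives.
Fraction remaining = (1/2)^1.65 ≈ 0.31863.

0.319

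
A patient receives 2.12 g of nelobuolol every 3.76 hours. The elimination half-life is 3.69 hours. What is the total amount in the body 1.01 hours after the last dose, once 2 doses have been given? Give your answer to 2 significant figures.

The 2 doses were given 4.77, 1.01 hours ago.
Total = 2.12·(1/2)^(4.77/3.69) + 2.12·(1/2)^(1.01/3.69)
      = 0.86537 + 1.7536 ≈ 2.619 g.

2.6 g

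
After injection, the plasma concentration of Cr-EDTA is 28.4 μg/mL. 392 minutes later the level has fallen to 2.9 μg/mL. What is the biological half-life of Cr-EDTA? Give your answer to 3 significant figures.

A/A₀ = 2.9/28.4 ≈ 0.10211.
n = log₂(9.7931) ≈ 3.2918 half-lives elapsed in 392 minutes.
t½ = 392/3.2918 ≈ 119.09 minutes.

119 minutes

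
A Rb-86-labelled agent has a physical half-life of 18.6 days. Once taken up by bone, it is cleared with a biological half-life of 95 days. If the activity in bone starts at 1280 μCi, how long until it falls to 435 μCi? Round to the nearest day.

1/t_eff = 1/t_phys + 1/t_biol = 1/18.6 + 1/95 = 0.06429 per day.
t_eff = 18.6 × 95 / (18.6 + 95) ≈ 15.555 days.
n = log₂(1280/435) ≈ 1.5571; t = 1.5571 × 15.555 ≈ 24.219 days.

24 days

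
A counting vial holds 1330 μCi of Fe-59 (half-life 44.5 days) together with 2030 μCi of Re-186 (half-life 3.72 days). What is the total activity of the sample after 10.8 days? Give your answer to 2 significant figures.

1400 μCi

Fe-59: 1330 × (1/2)^(10.8/44.5) = 1330 × (1/2)^0.2427 ≈ 1124.1 μCi.
Re-186: 2030 × (1/2)^(10.8/3.72) = 2030 × (1/2)^2.9032 ≈ 271.36 μCi.
Total = 1124.1 + 271.36 ≈ 1395.4 μCi.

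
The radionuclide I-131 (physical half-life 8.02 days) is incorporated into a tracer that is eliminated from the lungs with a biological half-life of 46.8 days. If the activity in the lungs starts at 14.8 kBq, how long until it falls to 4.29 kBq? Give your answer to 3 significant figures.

12.2 days

1/t_eff = 1/t_phys + 1/t_biol = 1/8.02 + 1/46.8 = 0.14606 per day.
t_eff = 8.02 × 46.8 / (8.02 + 46.8) ≈ 6.8467 days.
n = log₂(14.8/4.29) ≈ 1.7865; t = 1.7865 × 6.8467 ≈ 12.232 days.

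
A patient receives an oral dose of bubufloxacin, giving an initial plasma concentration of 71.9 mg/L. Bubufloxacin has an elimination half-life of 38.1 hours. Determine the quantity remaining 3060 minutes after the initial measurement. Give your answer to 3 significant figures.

Convert the elapsed time: 3060 minutes = 51 hours.
Number of half-lives: n = 51/38.1 ≈ 1.3386.
Remaining = 71.9 × (1/2)^1.3386 = 71.9 × 0.39541 ≈ 28.43 mg/L.

28.4 mg/L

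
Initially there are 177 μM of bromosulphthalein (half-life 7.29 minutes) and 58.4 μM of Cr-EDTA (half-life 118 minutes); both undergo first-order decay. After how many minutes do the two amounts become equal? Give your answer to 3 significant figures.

12.4 minutes

Set 177·(1/2)^(t/7.29) = 58.4·(1/2)^(t/118).
Taking log₂: log₂(177/58.4) = t·(1/7.29 − 1/118).
log₂(3.0308) = 1.5997; 1/7.29 − 1/118 = 0.1287.
t = 1.5997 / 0.1287 ≈ 12.43 minutes.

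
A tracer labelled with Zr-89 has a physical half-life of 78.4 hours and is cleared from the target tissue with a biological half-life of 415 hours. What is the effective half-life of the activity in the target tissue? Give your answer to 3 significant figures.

1/t_eff = 1/t_phys + 1/t_biol = 1/78.4 + 1/415 = 0.015165 per hour.
t_eff = 78.4 × 415 / (78.4 + 415) ≈ 65.942 hours.

65.9 hours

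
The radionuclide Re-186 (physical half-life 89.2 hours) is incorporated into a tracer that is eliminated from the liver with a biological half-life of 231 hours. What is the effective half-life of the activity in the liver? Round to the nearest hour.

1/t_eff = 1/t_phys + 1/t_biol = 1/89.2 + 1/231 = 0.01554 per hour.
t_eff = 89.2 × 231 / (89.2 + 231) ≈ 64.351 hours.

64 hours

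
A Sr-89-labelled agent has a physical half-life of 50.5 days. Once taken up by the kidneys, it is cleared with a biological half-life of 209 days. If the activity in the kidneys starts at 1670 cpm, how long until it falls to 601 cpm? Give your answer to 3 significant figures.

1/t_eff = 1/t_phys + 1/t_biol = 1/50.5 + 1/209 = 0.024587 per day.
t_eff = 50.5 × 209 / (50.5 + 209) ≈ 40.672 days.
n = log₂(1670/601) ≈ 1.4744; t = 1.4744 × 40.672 ≈ 59.968 days.

60.0 days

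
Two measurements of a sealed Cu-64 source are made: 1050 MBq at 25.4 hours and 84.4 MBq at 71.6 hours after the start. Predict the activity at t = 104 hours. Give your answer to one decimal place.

Over Δt = 71.6 − 25.4 = 46.2 hours, the level fell by a factor of 1050/84.4 ≈ 12.441.
n = log₂(12.441) ≈ 3.637 half-lives, so t½ = 46.2/3.637 ≈ 12.703 hours.
From t = 71.6 to t = 104: 84.4 × (1/2)^((104−71.6)/12.703) ≈ 14.405 MBq.

14.4 MBq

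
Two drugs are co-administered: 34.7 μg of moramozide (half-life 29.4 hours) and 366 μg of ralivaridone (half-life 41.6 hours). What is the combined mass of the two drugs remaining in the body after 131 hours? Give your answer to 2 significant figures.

43 μg

moramozide: 34.7 × (1/2)^(131/29.4) = 34.7 × (1/2)^4.4558 ≈ 1.5813 μg.
ralivaridone: 366 × (1/2)^(131/41.6) = 366 × (1/2)^3.149 ≈ 41.26 μg.
Total = 1.5813 + 41.26 ≈ 42.841 μg.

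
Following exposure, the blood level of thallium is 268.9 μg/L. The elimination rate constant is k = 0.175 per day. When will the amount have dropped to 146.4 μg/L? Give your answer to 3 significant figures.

3.47 days

t½ = ln 2 / k = 0.69315 / 0.175 ≈ 3.9608 days.
Fraction remaining = 146.4/268.9 ≈ 0.54444.
n = log₂(268.9/146.4) = ln(1.8367)/ln 2 ≈ 0.87715 half-lives.
t = n × t½ = 0.87715 × 3.9608 ≈ 3.4743 days.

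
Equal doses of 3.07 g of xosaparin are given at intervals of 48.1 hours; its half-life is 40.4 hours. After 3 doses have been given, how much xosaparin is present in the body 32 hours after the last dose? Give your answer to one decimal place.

The 3 doses were given 128.2, 80.1, 32 hours ago.
Total = 3.07·(1/2)^(128.2/40.4) + 3.07·(1/2)^(80.1/40.4) + 3.07·(1/2)^(32/40.4)
      = 0.34032 + 0.77677 + 1.773 ≈ 2.8901 g.

2.9 g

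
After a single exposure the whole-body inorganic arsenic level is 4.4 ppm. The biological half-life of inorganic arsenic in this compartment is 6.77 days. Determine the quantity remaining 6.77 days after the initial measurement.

2.2 ppm

Elapsed time is 1 half-life (6.77/6.77).
Each half-life halves the amount: 4.4 × (1/2)^1 = 4.4/2 = 2.2 ppm.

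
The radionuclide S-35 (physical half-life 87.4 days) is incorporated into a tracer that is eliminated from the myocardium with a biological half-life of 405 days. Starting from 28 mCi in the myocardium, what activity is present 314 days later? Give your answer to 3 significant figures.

1.36 mCi

1/t_eff = 1/t_phys + 1/t_biol = 1/87.4 + 1/405 = 0.013911 per day.
t_eff = 87.4 × 405 / (87.4 + 405) ≈ 71.887 days.
Remaining = 28 × (1/2)^(314/71.887) = 28 × (1/2)^4.368 ≈ 1.356 mCi.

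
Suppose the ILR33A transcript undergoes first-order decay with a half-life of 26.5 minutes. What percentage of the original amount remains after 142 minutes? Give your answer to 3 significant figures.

2.44%

n = 142/26.5 ≈ 5.3585 half-lives.
Fraction remaining = (1/2)^5.3585 ≈ 0.024374, i.e. 2.4374%.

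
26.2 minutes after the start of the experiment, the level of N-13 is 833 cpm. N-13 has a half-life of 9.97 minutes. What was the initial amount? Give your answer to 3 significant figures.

Number of half-lives elapsed: n = 26.2/9.97 ≈ 2.6279.
A₀ = A × 2^n = 833 × 2^2.6279 = 833 × 6.1812 ≈ 5148.9 cpm.

5150 cpm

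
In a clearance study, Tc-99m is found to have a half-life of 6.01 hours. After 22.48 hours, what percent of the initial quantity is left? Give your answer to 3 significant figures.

n = 22.48/6.01 ≈ 3.7404 half-lives.
Fraction remaining = (1/2)^3.7404 ≈ 0.07482, i.e. 7.482%.

7.48%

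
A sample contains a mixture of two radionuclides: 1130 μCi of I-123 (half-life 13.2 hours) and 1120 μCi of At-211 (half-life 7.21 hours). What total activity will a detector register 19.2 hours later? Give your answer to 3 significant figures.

I-123: 1130 × (1/2)^(19.2/13.2) = 1130 × (1/2)^1.4545 ≈ 412.3 μCi.
At-211: 1120 × (1/2)^(19.2/7.21) = 1120 × (1/2)^2.663 ≈ 176.84 μCi.
Total = 412.3 + 176.84 ≈ 589.14 μCi.

589 μCi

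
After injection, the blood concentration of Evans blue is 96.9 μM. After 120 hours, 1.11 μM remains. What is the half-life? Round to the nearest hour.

A/A₀ = 1.11/96.9 ≈ 0.011455.
n = log₂(87.297) ≈ 6.4479 half-lives elapsed in 120 hours.
t½ = 120/6.4479 ≈ 18.611 hours.

19 hours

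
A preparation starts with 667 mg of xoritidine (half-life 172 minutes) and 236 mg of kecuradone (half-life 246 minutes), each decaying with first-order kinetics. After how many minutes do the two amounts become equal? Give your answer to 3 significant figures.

Set 667·(1/2)^(t/172) = 236·(1/2)^(t/246).
Taking log₂: log₂(667/236) = t·(1/172 − 1/246).
log₂(2.8263) = 1.4989; 1/172 − 1/246 = 0.0017489.
t = 1.4989 / 0.0017489 ≈ 857.05 minutes.

857 minutes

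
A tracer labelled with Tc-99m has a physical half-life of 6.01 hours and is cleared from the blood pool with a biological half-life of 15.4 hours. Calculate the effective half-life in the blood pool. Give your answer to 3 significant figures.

1/t_eff = 1/t_phys + 1/t_biol = 1/6.01 + 1/15.4 = 0.23132 per hour.
t_eff = 6.01 × 15.4 / (6.01 + 15.4) ≈ 4.3229 hours.

4.32 hours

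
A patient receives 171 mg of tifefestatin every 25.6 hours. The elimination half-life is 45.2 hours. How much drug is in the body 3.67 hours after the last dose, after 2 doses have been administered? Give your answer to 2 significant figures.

The 2 doses were given 29.27, 3.67 hours ago.
Total = 171·(1/2)^(29.27/45.2) + 171·(1/2)^(3.67/45.2)
      = 109.16 + 161.64 ≈ 270.8 mg.

270 mg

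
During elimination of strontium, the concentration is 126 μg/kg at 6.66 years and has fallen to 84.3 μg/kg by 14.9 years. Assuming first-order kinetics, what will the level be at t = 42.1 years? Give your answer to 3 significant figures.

Over Δt = 14.9 − 6.66 = 8.24 years, the level fell by a factor of 126/84.3 ≈ 1.4947.
n = log₂(1.4947) ≈ 0.57982 half-lives, so t½ = 8.24/0.57982 ≈ 14.211 years.
From t = 14.9 to t = 42.1: 84.3 × (1/2)^((42.1−14.9)/14.211) ≈ 22.37 μg/kg.

22.4 μg/kg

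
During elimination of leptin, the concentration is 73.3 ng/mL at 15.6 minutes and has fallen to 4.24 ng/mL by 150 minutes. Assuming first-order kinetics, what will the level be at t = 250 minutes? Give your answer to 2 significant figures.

0.51 ng/mL

Over Δt = 150 − 15.6 = 134.4 minutes, the level fell by a factor of 73.3/4.24 ≈ 17.288.
n = log₂(17.288) ≈ 4.1117 half-lives, so t½ = 134.4/4.1117 ≈ 32.687 minutes.
From t = 150 to t = 250: 4.24 × (1/2)^((250−150)/32.687) ≈ 0.50866 ng/mL.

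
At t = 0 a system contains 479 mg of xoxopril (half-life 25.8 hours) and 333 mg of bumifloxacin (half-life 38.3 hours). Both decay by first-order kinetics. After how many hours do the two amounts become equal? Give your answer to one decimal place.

Set 479·(1/2)^(t/25.8) = 333·(1/2)^(t/38.3).
Taking log₂: log₂(479/333) = t·(1/25.8 − 1/38.3).
log₂(1.4384) = 0.5245; 1/25.8 − 1/38.3 = 0.01265.
t = 0.5245 / 0.01265 ≈ 41.463 hours.

41.5 hours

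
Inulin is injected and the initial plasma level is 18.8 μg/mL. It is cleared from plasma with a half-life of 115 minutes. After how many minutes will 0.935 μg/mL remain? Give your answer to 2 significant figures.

Fraction remaining = 0.935/18.8 ≈ 0.049734.
n = log₂(18.8/0.935) = ln(20.107)/ln 2 ≈ 4.3296 half-lives.
t = n × t½ = 4.3296 × 115 ≈ 497.91 minutes.

500 minutes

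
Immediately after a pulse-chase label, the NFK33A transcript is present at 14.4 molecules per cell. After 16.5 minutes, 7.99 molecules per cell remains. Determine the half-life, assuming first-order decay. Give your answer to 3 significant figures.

A/A₀ = 7.99/14.4 ≈ 0.55486.
n = log₂(1.8023) ≈ 0.8498 half-lives elapsed in 16.5 minutes.
t½ = 16.5/0.8498 ≈ 19.416 minutes.

19.4 minutes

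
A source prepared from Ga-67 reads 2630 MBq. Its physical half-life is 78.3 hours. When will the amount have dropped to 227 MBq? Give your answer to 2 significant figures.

Fraction remaining = 227/2630 ≈ 0.086312.
n = log₂(2630/227) = ln(11.586)/ln 2 ≈ 3.5343 half-lives.
t = n × t½ = 3.5343 × 78.3 ≈ 276.74 hours.

280 hours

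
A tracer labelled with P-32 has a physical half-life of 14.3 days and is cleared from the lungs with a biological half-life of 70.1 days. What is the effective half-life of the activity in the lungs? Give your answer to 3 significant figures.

11.9 days

1/t_eff = 1/t_phys + 1/t_biol = 1/14.3 + 1/70.1 = 0.084195 per day.
t_eff = 14.3 × 70.1 / (14.3 + 70.1) ≈ 11.877 days.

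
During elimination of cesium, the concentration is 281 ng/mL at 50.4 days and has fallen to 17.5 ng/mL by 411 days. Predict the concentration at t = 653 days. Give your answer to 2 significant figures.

Over Δt = 411 − 50.4 = 360.6 days, the level fell by a factor of 281/17.5 ≈ 16.057.
n = log₂(16.057) ≈ 4.0051 half-lives, so t½ = 360.6/4.0051 ≈ 90.034 days.
From t = 411 to t = 653: 17.5 × (1/2)^((653−411)/90.034) ≈ 2.7159 ng/mL.

2.7 ng/mL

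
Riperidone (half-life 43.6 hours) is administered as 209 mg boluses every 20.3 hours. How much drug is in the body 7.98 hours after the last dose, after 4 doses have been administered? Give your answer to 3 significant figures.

484 mg

The 4 doses were given 68.88, 48.58, 28.28, 7.98 hours ago.
Total = 209·(1/2)^(68.88/43.6) + 209·(1/2)^(48.58/43.6) + 209·(1/2)^(28.28/43.6) + 209·(1/2)^(7.98/43.6)
      = 69.916 + 96.546 + 133.32 + 184.1 ≈ 483.88 mg.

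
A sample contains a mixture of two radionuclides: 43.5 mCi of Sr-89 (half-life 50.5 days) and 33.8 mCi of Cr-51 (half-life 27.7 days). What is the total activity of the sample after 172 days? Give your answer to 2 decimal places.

Sr-89: 43.5 × (1/2)^(172/50.5) = 43.5 × (1/2)^3.4059 ≈ 4.1039 mCi.
Cr-51: 33.8 × (1/2)^(172/27.7) = 33.8 × (1/2)^6.2094 ≈ 0.45678 mCi.
Total = 4.1039 + 0.45678 ≈ 4.5607 mCi.

4.56 mCi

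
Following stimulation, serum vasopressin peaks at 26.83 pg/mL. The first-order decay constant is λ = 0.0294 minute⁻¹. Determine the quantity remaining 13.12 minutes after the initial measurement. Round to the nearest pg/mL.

18 pg/mL

t½ = ln 2 / λ = 0.69315 / 0.0294 ≈ 23.576 minutes.
Number of half-lives: n = 13.12/23.576 ≈ 0.55649.
Remaining = 26.83 × (1/2)^0.55649 = 26.83 × 0.67996 ≈ 18.243 pg/mL.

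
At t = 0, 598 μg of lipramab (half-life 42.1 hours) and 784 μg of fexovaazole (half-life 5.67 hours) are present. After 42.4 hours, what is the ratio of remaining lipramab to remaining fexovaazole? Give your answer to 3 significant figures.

67.7

lipramab: 598 × (1/2)^(42.4/42.1) = 598 × (1/2)^1.0071 ≈ 297.53 μg.
fexovaazole: 784 × (1/2)^(42.4/5.67) = 784 × (1/2)^7.478 ≈ 4.3977 μg.
Ratio ≈ 297.53 / 4.3977 ≈ 67.655.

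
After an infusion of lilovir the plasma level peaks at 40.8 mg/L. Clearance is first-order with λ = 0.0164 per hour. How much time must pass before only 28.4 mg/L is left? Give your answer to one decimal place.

t½ = ln 2 / λ = 0.69315 / 0.0164 ≈ 42.265 hours.
Fraction remaining = 28.4/40.8 ≈ 0.69608.
n = log₂(40.8/28.4) = ln(1.4366)/ln 2 ≈ 0.52268 half-lives.
t = n × t½ = 0.52268 × 42.265 ≈ 22.091 hours.

22.1 hours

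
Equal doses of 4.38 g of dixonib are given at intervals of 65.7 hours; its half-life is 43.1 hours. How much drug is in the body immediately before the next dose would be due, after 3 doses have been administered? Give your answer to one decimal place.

The 3 doses were given 197.1, 131.4, 65.7 hours ago.
Total = 4.38·(1/2)^(197.1/43.1) + 4.38·(1/2)^(131.4/43.1) + 4.38·(1/2)^(65.7/43.1)
      = 0.18401 + 0.52932 + 1.5226 ≈ 2.236 g.

2.2 g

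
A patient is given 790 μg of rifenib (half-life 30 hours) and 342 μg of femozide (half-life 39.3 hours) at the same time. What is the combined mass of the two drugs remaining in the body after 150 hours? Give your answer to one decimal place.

rifenib: 790 × (1/2)^(150/30) = 790 × (1/2)^5 ≈ 24.688 μg.
femozide: 342 × (1/2)^(150/39.3) = 342 × (1/2)^3.8168 ≈ 24.269 μg.
Total = 24.688 + 24.269 ≈ 48.957 μg.

49.0 μg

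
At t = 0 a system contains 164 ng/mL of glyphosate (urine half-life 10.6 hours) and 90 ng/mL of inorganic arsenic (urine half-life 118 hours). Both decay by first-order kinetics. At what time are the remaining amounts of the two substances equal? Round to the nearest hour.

Set 164·(1/2)^(t/10.6) = 90·(1/2)^(t/118).
Taking log₂: log₂(164/90) = t·(1/10.6 − 1/118).
log₂(1.8222) = 0.8657; 1/10.6 − 1/118 = 0.085865.
t = 0.8657 / 0.085865 ≈ 10.082 hours.

10 hours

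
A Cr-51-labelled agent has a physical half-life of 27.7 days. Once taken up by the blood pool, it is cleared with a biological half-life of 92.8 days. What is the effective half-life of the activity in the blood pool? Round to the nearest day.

21 days

1/t_eff = 1/t_phys + 1/t_biol = 1/27.7 + 1/92.8 = 0.046877 per day.
t_eff = 27.7 × 92.8 / (27.7 + 92.8) ≈ 21.332 days.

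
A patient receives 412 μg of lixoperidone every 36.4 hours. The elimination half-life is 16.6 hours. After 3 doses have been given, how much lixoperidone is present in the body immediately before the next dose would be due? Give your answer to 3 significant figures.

The 3 doses were given 109.2, 72.8, 36.4 hours ago.
Total = 412·(1/2)^(109.2/16.6) + 412·(1/2)^(72.8/16.6) + 412·(1/2)^(36.4/16.6)
      = 4.3115 + 19.711 + 90.117 ≈ 114.14 μg.

114 μg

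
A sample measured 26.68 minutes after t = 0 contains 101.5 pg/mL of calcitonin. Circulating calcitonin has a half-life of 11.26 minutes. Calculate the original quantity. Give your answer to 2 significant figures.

Number of half-lives elapsed: n = 26.68/11.26 ≈ 2.3694.
A₀ = A × 2^n = 101.5 × 2^2.3694 = 101.5 × 5.1674 ≈ 524.5 pg/mL.

520 pg/mL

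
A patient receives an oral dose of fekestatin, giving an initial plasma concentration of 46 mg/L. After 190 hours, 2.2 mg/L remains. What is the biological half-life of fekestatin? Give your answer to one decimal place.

43.3 hours

A/A₀ = 2.2/46 ≈ 0.047826.
n = log₂(20.909) ≈ 4.3861 half-lives elapsed in 190 hours.
t½ = 190/4.3861 ≈ 43.319 hours.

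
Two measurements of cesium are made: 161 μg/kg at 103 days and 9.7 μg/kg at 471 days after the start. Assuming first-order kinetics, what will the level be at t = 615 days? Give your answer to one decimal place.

3.2 μg/kg

Over Δt = 471 − 103 = 368 days, the level fell by a factor of 161/9.7 ≈ 16.598.
n = log₂(16.598) ≈ 4.0529 half-lives, so t½ = 368/4.0529 ≈ 90.798 days.
From t = 471 to t = 615: 9.7 × (1/2)^((615−471)/90.798) ≈ 3.2312 μg/kg.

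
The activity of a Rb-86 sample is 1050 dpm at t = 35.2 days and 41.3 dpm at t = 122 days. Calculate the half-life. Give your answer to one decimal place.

Over Δt = 122 − 35.2 = 86.8 days, the level fell by a factor of 1050/41.3 ≈ 25.424.
n = log₂(25.424) ≈ 4.6681 half-lives, so t½ = 86.8/4.6681 ≈ 18.594 days.

18.6 days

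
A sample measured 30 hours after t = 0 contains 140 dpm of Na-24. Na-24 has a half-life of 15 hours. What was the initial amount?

Number of half-lives elapsed: n = 30/15 ≈ 2.
A₀ = A × 2^n = 140 × 2^2 = 140 × 4 ≈ 560 dpm.

560 dpm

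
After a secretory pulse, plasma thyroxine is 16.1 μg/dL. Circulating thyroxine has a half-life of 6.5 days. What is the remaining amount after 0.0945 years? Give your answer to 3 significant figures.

Convert the elapsed time: 0.0945 years = 34.4925 days.
Number of half-lives: n = 34.4925/6.5 ≈ 5.3065.
Remaining = 16.1 × (1/2)^5.3065 = 16.1 × 0.025268 ≈ 0.40682 μg/dL.

0.407 μg/dL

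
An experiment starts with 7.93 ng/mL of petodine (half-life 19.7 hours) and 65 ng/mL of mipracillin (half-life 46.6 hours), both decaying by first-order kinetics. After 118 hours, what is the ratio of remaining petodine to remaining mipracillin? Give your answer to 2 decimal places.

petodine: 7.93 × (1/2)^(118/19.7) = 7.93 × (1/2)^5.9898 ≈ 0.12478 ng/mL.
mipracillin: 65 × (1/2)^(118/46.6) = 65 × (1/2)^2.5322 ≈ 11.237 ng/mL.
Ratio ≈ 0.12478 / 11.237 ≈ 0.011105.

0.01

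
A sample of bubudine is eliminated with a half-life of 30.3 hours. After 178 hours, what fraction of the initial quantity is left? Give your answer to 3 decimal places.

n = 178/30.3 ≈ 5.8746 half-lives.
Fraction remaining = (1/2)^5.8746 ≈ 0.017044.

0.017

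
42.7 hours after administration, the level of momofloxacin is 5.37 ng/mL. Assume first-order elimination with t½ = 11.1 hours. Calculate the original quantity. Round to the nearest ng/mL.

77 ng/mL

Number of half-lives elapsed: n = 42.7/11.1 ≈ 3.8468.
A₀ = A × 2^n = 5.37 × 2^3.8468 = 5.37 × 14.389 ≈ 77.266 ng/mL.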